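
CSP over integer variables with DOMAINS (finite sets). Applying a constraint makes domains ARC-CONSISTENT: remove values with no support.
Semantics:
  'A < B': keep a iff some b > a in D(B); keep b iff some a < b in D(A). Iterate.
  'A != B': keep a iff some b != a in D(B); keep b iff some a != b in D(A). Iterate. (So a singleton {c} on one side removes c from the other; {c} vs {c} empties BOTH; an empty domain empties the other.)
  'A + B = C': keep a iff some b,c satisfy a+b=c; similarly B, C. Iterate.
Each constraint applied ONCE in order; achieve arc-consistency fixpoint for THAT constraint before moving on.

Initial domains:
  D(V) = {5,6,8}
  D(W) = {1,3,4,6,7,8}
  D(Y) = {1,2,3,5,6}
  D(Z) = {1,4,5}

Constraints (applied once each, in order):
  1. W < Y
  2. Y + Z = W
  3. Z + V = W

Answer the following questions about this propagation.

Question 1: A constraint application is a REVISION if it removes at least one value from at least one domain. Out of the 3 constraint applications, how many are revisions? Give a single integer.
Answer: 3

Derivation:
Constraint 1 (W < Y) on D(W)={1,3,4,6,7,8} D(Y)={1,2,3,5,6}: W {1,3,4,6,7,8}->{1,3,4}; Y {1,2,3,5,6}->{2,3,5,6} => REVISION
Constraint 2 (Y + Z = W) on D(Y)={2,3,5,6} D(Z)={1,4,5} D(W)={1,3,4}: Y {2,3,5,6}->{2,3}; Z {1,4,5}->{1}; W {1,3,4}->{3,4} => REVISION
Constraint 3 (Z + V = W) on D(Z)={1} D(V)={5,6,8} D(W)={3,4}: Z {1}->{}; V {5,6,8}->{}; W {3,4}->{} => REVISION
Total revisions = 3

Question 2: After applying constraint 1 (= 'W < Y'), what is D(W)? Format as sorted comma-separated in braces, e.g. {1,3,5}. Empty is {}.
Answer: {1,3,4}

Derivation:
Constraint 1 (W < Y) on D(W)={1,3,4,6,7,8} D(Y)={1,2,3,5,6}: W {1,3,4,6,7,8}->{1,3,4}; Y {1,2,3,5,6}->{2,3,5,6}
So after constraint 1: D(W) = {1,3,4}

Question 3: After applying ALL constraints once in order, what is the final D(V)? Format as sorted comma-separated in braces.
Answer: {}

Derivation:
Constraint 1 (W < Y) on D(W)={1,3,4,6,7,8} D(Y)={1,2,3,5,6}: W {1,3,4,6,7,8}->{1,3,4}; Y {1,2,3,5,6}->{2,3,5,6}
Constraint 2 (Y + Z = W) on D(Y)={2,3,5,6} D(Z)={1,4,5} D(W)={1,3,4}: Y {2,3,5,6}->{2,3}; Z {1,4,5}->{1}; W {1,3,4}->{3,4}
Constraint 3 (Z + V = W) on D(Z)={1} D(V)={5,6,8} D(W)={3,4}: Z {1}->{}; V {5,6,8}->{}; W {3,4}->{}
So after all 3 constraints: D(V) = {}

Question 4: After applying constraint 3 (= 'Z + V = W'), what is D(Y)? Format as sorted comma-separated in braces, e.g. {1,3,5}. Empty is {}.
Constraint 1 (W < Y) on D(W)={1,3,4,6,7,8} D(Y)={1,2,3,5,6}: W {1,3,4,6,7,8}->{1,3,4}; Y {1,2,3,5,6}->{2,3,5,6}
Constraint 2 (Y + Z = W) on D(Y)={2,3,5,6} D(Z)={1,4,5} D(W)={1,3,4}: Y {2,3,5,6}->{2,3}; Z {1,4,5}->{1}; W {1,3,4}->{3,4}
Constraint 3 (Z + V = W) on D(Z)={1} D(V)={5,6,8} D(W)={3,4}: Z {1}->{}; V {5,6,8}->{}; W {3,4}->{}
So after constraint 3: D(Y) = {2,3}

Answer: {2,3}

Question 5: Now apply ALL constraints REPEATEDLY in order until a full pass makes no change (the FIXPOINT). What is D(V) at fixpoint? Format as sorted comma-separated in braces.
pass 0 (initial): D(V)={5,6,8}
pass 1: V {5,6,8}->{}; W {1,3,4,6,7,8}->{}; Y {1,2,3,5,6}->{2,3}; Z {1,4,5}->{}
pass 2: Y {2,3}->{}
pass 3: no change
Fixpoint after 3 passes: D(V) = {}

Answer: {}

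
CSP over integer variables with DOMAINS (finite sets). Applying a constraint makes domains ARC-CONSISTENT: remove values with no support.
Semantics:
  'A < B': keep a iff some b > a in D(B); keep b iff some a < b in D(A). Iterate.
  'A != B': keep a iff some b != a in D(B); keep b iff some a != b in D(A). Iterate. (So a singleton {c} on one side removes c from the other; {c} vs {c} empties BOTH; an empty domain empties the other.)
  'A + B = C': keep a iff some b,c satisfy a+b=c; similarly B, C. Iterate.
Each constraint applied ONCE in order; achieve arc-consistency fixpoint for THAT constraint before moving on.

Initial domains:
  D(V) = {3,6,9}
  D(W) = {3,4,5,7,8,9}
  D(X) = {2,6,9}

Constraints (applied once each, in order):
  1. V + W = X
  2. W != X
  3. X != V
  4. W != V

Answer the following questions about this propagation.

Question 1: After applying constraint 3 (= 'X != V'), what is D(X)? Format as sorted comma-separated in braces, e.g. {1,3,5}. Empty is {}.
Constraint 1 (V + W = X) on D(V)={3,6,9} D(W)={3,4,5,7,8,9} D(X)={2,6,9}: V {3,6,9}->{3,6}; W {3,4,5,7,8,9}->{3}; X {2,6,9}->{6,9}
Constraint 2 (W != X) on D(W)={3} D(X)={6,9}: no change
Constraint 3 (X != V) on D(X)={6,9} D(V)={3,6}: no change
So after constraint 3: D(X) = {6,9}

Answer: {6,9}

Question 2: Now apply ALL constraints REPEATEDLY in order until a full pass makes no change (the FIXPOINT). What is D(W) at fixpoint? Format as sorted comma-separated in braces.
pass 0 (initial): D(W)={3,4,5,7,8,9}
pass 1: V {3,6,9}->{6}; W {3,4,5,7,8,9}->{3}; X {2,6,9}->{6,9}
pass 2: X {6,9}->{9}
pass 3: no change
Fixpoint after 3 passes: D(W) = {3}

Answer: {3}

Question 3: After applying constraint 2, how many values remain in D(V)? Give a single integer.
Answer: 2

Derivation:
Constraint 1 (V + W = X) on D(V)={3,6,9} D(W)={3,4,5,7,8,9} D(X)={2,6,9}: V {3,6,9}->{3,6}; W {3,4,5,7,8,9}->{3}; X {2,6,9}->{6,9}
Constraint 2 (W != X) on D(W)={3} D(X)={6,9}: no change
So after constraint 2: D(V)={3,6}, size = 2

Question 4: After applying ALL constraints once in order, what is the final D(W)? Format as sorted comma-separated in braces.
Answer: {3}

Derivation:
Constraint 1 (V + W = X) on D(V)={3,6,9} D(W)={3,4,5,7,8,9} D(X)={2,6,9}: V {3,6,9}->{3,6}; W {3,4,5,7,8,9}->{3}; X {2,6,9}->{6,9}
Constraint 2 (W != X) on D(W)={3} D(X)={6,9}: no change
Constraint 3 (X != V) on D(X)={6,9} D(V)={3,6}: no change
Constraint 4 (W != V) on D(W)={3} D(V)={3,6}: V {3,6}->{6}
So after all 4 constraints: D(W) = {3}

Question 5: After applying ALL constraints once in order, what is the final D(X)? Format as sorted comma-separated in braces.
Answer: {6,9}

Derivation:
Constraint 1 (V + W = X) on D(V)={3,6,9} D(W)={3,4,5,7,8,9} D(X)={2,6,9}: V {3,6,9}->{3,6}; W {3,4,5,7,8,9}->{3}; X {2,6,9}->{6,9}
Constraint 2 (W != X) on D(W)={3} D(X)={6,9}: no change
Constraint 3 (X != V) on D(X)={6,9} D(V)={3,6}: no change
Constraint 4 (W != V) on D(W)={3} D(V)={3,6}: V {3,6}->{6}
So after all 4 constraints: D(X) = {6,9}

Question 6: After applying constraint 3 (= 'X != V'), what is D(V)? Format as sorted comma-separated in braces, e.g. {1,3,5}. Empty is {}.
Constraint 1 (V + W = X) on D(V)={3,6,9} D(W)={3,4,5,7,8,9} D(X)={2,6,9}: V {3,6,9}->{3,6}; W {3,4,5,7,8,9}->{3}; X {2,6,9}->{6,9}
Constraint 2 (W != X) on D(W)={3} D(X)={6,9}: no change
Constraint 3 (X != V) on D(X)={6,9} D(V)={3,6}: no change
So after constraint 3: D(V) = {3,6}

Answer: {3,6}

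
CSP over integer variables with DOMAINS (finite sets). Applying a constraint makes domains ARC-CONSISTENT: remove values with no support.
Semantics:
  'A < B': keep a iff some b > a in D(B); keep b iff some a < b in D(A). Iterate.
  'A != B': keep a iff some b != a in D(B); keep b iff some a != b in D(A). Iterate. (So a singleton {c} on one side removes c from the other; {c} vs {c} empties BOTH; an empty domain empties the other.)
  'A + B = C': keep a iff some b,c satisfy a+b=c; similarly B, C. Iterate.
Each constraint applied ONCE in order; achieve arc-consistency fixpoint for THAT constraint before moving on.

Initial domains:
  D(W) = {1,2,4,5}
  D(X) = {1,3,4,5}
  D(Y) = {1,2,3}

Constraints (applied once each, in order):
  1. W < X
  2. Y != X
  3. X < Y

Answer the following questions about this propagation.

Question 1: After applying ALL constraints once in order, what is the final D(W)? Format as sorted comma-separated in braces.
Constraint 1 (W < X) on D(W)={1,2,4,5} D(X)={1,3,4,5}: W {1,2,4,5}->{1,2,4}; X {1,3,4,5}->{3,4,5}
Constraint 2 (Y != X) on D(Y)={1,2,3} D(X)={3,4,5}: no change
Constraint 3 (X < Y) on D(X)={3,4,5} D(Y)={1,2,3}: X {3,4,5}->{}; Y {1,2,3}->{}
So after all 3 constraints: D(W) = {1,2,4}

Answer: {1,2,4}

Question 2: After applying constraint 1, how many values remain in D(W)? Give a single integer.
Constraint 1 (W < X) on D(W)={1,2,4,5} D(X)={1,3,4,5}: W {1,2,4,5}->{1,2,4}; X {1,3,4,5}->{3,4,5}
So after constraint 1: D(W)={1,2,4}, size = 3

Answer: 3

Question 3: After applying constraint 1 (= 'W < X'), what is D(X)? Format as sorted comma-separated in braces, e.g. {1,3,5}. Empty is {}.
Answer: {3,4,5}

Derivation:
Constraint 1 (W < X) on D(W)={1,2,4,5} D(X)={1,3,4,5}: W {1,2,4,5}->{1,2,4}; X {1,3,4,5}->{3,4,5}
So after constraint 1: D(X) = {3,4,5}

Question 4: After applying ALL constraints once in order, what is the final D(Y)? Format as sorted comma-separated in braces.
Answer: {}

Derivation:
Constraint 1 (W < X) on D(W)={1,2,4,5} D(X)={1,3,4,5}: W {1,2,4,5}->{1,2,4}; X {1,3,4,5}->{3,4,5}
Constraint 2 (Y != X) on D(Y)={1,2,3} D(X)={3,4,5}: no change
Constraint 3 (X < Y) on D(X)={3,4,5} D(Y)={1,2,3}: X {3,4,5}->{}; Y {1,2,3}->{}
So after all 3 constraints: D(Y) = {}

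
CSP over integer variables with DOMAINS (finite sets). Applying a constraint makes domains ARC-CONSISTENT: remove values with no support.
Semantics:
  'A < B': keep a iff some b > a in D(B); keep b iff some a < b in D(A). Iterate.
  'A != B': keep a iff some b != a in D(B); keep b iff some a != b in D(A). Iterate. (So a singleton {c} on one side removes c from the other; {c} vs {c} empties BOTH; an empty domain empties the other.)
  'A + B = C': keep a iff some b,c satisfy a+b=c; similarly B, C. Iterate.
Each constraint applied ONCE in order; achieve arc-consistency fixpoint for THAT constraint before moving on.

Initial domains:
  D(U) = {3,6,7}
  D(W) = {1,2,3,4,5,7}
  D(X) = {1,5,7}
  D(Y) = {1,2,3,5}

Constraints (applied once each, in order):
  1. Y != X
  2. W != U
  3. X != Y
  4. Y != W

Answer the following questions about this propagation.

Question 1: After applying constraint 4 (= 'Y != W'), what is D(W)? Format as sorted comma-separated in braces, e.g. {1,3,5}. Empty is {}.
Answer: {1,2,3,4,5,7}

Derivation:
Constraint 1 (Y != X) on D(Y)={1,2,3,5} D(X)={1,5,7}: no change
Constraint 2 (W != U) on D(W)={1,2,3,4,5,7} D(U)={3,6,7}: no change
Constraint 3 (X != Y) on D(X)={1,5,7} D(Y)={1,2,3,5}: no change
Constraint 4 (Y != W) on D(Y)={1,2,3,5} D(W)={1,2,3,4,5,7}: no change
So after constraint 4: D(W) = {1,2,3,4,5,7}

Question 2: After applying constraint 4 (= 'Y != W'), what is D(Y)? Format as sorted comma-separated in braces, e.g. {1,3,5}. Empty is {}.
Answer: {1,2,3,5}

Derivation:
Constraint 1 (Y != X) on D(Y)={1,2,3,5} D(X)={1,5,7}: no change
Constraint 2 (W != U) on D(W)={1,2,3,4,5,7} D(U)={3,6,7}: no change
Constraint 3 (X != Y) on D(X)={1,5,7} D(Y)={1,2,3,5}: no change
Constraint 4 (Y != W) on D(Y)={1,2,3,5} D(W)={1,2,3,4,5,7}: no change
So after constraint 4: D(Y) = {1,2,3,5}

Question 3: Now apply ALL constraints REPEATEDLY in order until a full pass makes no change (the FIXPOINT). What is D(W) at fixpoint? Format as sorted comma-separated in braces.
Answer: {1,2,3,4,5,7}

Derivation:
pass 0 (initial): D(W)={1,2,3,4,5,7}
pass 1: no change
Fixpoint after 1 passes: D(W) = {1,2,3,4,5,7}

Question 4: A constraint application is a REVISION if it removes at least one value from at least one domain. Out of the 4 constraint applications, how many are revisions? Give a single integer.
Answer: 0

Derivation:
Constraint 1 (Y != X) on D(Y)={1,2,3,5} D(X)={1,5,7}: no change => not a revision
Constraint 2 (W != U) on D(W)={1,2,3,4,5,7} D(U)={3,6,7}: no change => not a revision
Constraint 3 (X != Y) on D(X)={1,5,7} D(Y)={1,2,3,5}: no change => not a revision
Constraint 4 (Y != W) on D(Y)={1,2,3,5} D(W)={1,2,3,4,5,7}: no change => not a revision
Total revisions = 0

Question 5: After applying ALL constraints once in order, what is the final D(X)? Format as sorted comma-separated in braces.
Answer: {1,5,7}

Derivation:
Constraint 1 (Y != X) on D(Y)={1,2,3,5} D(X)={1,5,7}: no change
Constraint 2 (W != U) on D(W)={1,2,3,4,5,7} D(U)={3,6,7}: no change
Constraint 3 (X != Y) on D(X)={1,5,7} D(Y)={1,2,3,5}: no change
Constraint 4 (Y != W) on D(Y)={1,2,3,5} D(W)={1,2,3,4,5,7}: no change
So after all 4 constraints: D(X) = {1,5,7}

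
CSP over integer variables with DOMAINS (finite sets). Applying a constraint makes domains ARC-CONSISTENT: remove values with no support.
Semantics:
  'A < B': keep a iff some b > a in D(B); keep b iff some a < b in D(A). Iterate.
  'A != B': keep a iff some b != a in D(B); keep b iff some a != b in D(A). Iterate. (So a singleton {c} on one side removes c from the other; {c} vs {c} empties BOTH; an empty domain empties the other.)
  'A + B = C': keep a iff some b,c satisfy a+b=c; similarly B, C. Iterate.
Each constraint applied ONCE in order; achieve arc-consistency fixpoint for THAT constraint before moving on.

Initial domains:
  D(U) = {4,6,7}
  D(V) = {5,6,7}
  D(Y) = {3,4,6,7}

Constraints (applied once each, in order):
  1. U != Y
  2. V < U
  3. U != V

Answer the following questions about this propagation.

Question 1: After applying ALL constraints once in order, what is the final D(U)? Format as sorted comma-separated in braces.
Constraint 1 (U != Y) on D(U)={4,6,7} D(Y)={3,4,6,7}: no change
Constraint 2 (V < U) on D(V)={5,6,7} D(U)={4,6,7}: V {5,6,7}->{5,6}; U {4,6,7}->{6,7}
Constraint 3 (U != V) on D(U)={6,7} D(V)={5,6}: no change
So after all 3 constraints: D(U) = {6,7}

Answer: {6,7}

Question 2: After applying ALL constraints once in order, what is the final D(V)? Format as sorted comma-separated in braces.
Constraint 1 (U != Y) on D(U)={4,6,7} D(Y)={3,4,6,7}: no change
Constraint 2 (V < U) on D(V)={5,6,7} D(U)={4,6,7}: V {5,6,7}->{5,6}; U {4,6,7}->{6,7}
Constraint 3 (U != V) on D(U)={6,7} D(V)={5,6}: no change
So after all 3 constraints: D(V) = {5,6}

Answer: {5,6}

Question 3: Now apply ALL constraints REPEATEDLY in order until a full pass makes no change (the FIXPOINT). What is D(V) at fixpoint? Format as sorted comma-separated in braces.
Answer: {5,6}

Derivation:
pass 0 (initial): D(V)={5,6,7}
pass 1: U {4,6,7}->{6,7}; V {5,6,7}->{5,6}
pass 2: no change
Fixpoint after 2 passes: D(V) = {5,6}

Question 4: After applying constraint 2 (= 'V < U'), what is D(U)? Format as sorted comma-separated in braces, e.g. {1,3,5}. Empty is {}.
Constraint 1 (U != Y) on D(U)={4,6,7} D(Y)={3,4,6,7}: no change
Constraint 2 (V < U) on D(V)={5,6,7} D(U)={4,6,7}: V {5,6,7}->{5,6}; U {4,6,7}->{6,7}
So after constraint 2: D(U) = {6,7}

Answer: {6,7}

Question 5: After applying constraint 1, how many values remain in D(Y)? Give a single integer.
Answer: 4

Derivation:
Constraint 1 (U != Y) on D(U)={4,6,7} D(Y)={3,4,6,7}: no change
So after constraint 1: D(Y)={3,4,6,7}, size = 4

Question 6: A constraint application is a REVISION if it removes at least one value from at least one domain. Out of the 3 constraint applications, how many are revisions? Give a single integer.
Constraint 1 (U != Y) on D(U)={4,6,7} D(Y)={3,4,6,7}: no change => not a revision
Constraint 2 (V < U) on D(V)={5,6,7} D(U)={4,6,7}: V {5,6,7}->{5,6}; U {4,6,7}->{6,7} => REVISION
Constraint 3 (U != V) on D(U)={6,7} D(V)={5,6}: no change => not a revision
Total revisions = 1

Answer: 1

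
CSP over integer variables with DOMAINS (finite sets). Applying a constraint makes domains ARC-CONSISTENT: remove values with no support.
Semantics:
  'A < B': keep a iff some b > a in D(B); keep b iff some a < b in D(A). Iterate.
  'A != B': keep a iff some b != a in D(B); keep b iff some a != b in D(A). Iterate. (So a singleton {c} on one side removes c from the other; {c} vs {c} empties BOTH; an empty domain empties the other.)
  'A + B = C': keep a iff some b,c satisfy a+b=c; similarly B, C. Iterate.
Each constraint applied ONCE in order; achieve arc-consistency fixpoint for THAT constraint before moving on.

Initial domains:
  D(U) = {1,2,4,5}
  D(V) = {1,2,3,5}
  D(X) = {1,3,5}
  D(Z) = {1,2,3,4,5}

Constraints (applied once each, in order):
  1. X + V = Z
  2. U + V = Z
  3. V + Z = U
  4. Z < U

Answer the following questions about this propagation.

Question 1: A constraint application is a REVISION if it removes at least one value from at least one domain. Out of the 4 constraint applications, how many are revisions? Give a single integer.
Answer: 3

Derivation:
Constraint 1 (X + V = Z) on D(X)={1,3,5} D(V)={1,2,3,5} D(Z)={1,2,3,4,5}: X {1,3,5}->{1,3}; V {1,2,3,5}->{1,2,3}; Z {1,2,3,4,5}->{2,3,4,5} => REVISION
Constraint 2 (U + V = Z) on D(U)={1,2,4,5} D(V)={1,2,3} D(Z)={2,3,4,5}: U {1,2,4,5}->{1,2,4} => REVISION
Constraint 3 (V + Z = U) on D(V)={1,2,3} D(Z)={2,3,4,5} D(U)={1,2,4}: V {1,2,3}->{1,2}; Z {2,3,4,5}->{2,3}; U {1,2,4}->{4} => REVISION
Constraint 4 (Z < U) on D(Z)={2,3} D(U)={4}: no change => not a revision
Total revisions = 3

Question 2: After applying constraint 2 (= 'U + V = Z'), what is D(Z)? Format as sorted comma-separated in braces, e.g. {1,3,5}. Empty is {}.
Answer: {2,3,4,5}

Derivation:
Constraint 1 (X + V = Z) on D(X)={1,3,5} D(V)={1,2,3,5} D(Z)={1,2,3,4,5}: X {1,3,5}->{1,3}; V {1,2,3,5}->{1,2,3}; Z {1,2,3,4,5}->{2,3,4,5}
Constraint 2 (U + V = Z) on D(U)={1,2,4,5} D(V)={1,2,3} D(Z)={2,3,4,5}: U {1,2,4,5}->{1,2,4}
So after constraint 2: D(Z) = {2,3,4,5}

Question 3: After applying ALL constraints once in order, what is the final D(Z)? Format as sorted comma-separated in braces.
Answer: {2,3}

Derivation:
Constraint 1 (X + V = Z) on D(X)={1,3,5} D(V)={1,2,3,5} D(Z)={1,2,3,4,5}: X {1,3,5}->{1,3}; V {1,2,3,5}->{1,2,3}; Z {1,2,3,4,5}->{2,3,4,5}
Constraint 2 (U + V = Z) on D(U)={1,2,4,5} D(V)={1,2,3} D(Z)={2,3,4,5}: U {1,2,4,5}->{1,2,4}
Constraint 3 (V + Z = U) on D(V)={1,2,3} D(Z)={2,3,4,5} D(U)={1,2,4}: V {1,2,3}->{1,2}; Z {2,3,4,5}->{2,3}; U {1,2,4}->{4}
Constraint 4 (Z < U) on D(Z)={2,3} D(U)={4}: no change
So after all 4 constraints: D(Z) = {2,3}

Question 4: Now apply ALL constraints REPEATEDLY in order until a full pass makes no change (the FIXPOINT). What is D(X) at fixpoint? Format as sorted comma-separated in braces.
Answer: {}

Derivation:
pass 0 (initial): D(X)={1,3,5}
pass 1: U {1,2,4,5}->{4}; V {1,2,3,5}->{1,2}; X {1,3,5}->{1,3}; Z {1,2,3,4,5}->{2,3}
pass 2: U {4}->{}; V {1,2}->{}; X {1,3}->{1}; Z {2,3}->{}
pass 3: X {1}->{}
pass 4: no change
Fixpoint after 4 passes: D(X) = {}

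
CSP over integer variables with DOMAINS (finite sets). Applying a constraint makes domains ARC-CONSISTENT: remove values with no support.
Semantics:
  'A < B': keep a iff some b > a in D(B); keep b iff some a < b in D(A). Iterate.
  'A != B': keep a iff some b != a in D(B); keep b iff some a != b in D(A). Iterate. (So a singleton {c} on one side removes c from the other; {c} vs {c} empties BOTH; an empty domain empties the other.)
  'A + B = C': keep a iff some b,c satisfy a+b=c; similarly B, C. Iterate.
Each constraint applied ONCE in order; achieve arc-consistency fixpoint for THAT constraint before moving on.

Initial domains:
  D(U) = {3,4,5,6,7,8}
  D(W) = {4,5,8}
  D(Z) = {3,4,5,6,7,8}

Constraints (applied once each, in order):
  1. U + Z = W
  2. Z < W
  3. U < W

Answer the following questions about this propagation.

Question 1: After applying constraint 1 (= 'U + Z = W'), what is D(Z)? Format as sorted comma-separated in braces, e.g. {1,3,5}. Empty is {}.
Constraint 1 (U + Z = W) on D(U)={3,4,5,6,7,8} D(Z)={3,4,5,6,7,8} D(W)={4,5,8}: U {3,4,5,6,7,8}->{3,4,5}; Z {3,4,5,6,7,8}->{3,4,5}; W {4,5,8}->{8}
So after constraint 1: D(Z) = {3,4,5}

Answer: {3,4,5}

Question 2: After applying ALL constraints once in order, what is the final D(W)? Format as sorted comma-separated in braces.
Answer: {8}

Derivation:
Constraint 1 (U + Z = W) on D(U)={3,4,5,6,7,8} D(Z)={3,4,5,6,7,8} D(W)={4,5,8}: U {3,4,5,6,7,8}->{3,4,5}; Z {3,4,5,6,7,8}->{3,4,5}; W {4,5,8}->{8}
Constraint 2 (Z < W) on D(Z)={3,4,5} D(W)={8}: no change
Constraint 3 (U < W) on D(U)={3,4,5} D(W)={8}: no change
So after all 3 constraints: D(W) = {8}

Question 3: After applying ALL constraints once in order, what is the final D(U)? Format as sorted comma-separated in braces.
Answer: {3,4,5}

Derivation:
Constraint 1 (U + Z = W) on D(U)={3,4,5,6,7,8} D(Z)={3,4,5,6,7,8} D(W)={4,5,8}: U {3,4,5,6,7,8}->{3,4,5}; Z {3,4,5,6,7,8}->{3,4,5}; W {4,5,8}->{8}
Constraint 2 (Z < W) on D(Z)={3,4,5} D(W)={8}: no change
Constraint 3 (U < W) on D(U)={3,4,5} D(W)={8}: no change
So after all 3 constraints: D(U) = {3,4,5}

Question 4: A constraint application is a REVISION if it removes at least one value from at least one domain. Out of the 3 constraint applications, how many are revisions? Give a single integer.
Answer: 1

Derivation:
Constraint 1 (U + Z = W) on D(U)={3,4,5,6,7,8} D(Z)={3,4,5,6,7,8} D(W)={4,5,8}: U {3,4,5,6,7,8}->{3,4,5}; Z {3,4,5,6,7,8}->{3,4,5}; W {4,5,8}->{8} => REVISION
Constraint 2 (Z < W) on D(Z)={3,4,5} D(W)={8}: no change => not a revision
Constraint 3 (U < W) on D(U)={3,4,5} D(W)={8}: no change => not a revision
Total revisions = 1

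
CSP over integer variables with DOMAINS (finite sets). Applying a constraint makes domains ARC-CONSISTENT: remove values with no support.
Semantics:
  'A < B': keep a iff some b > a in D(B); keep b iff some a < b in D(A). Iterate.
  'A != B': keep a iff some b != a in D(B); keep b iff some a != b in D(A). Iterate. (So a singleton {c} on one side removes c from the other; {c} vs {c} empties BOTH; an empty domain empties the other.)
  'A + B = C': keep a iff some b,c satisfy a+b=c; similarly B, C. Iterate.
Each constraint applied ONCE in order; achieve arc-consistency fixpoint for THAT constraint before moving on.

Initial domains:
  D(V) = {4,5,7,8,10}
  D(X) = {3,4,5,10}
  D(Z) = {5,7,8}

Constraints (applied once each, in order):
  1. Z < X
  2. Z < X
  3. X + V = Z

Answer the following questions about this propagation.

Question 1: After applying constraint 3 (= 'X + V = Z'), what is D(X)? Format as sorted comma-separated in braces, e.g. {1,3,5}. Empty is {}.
Constraint 1 (Z < X) on D(Z)={5,7,8} D(X)={3,4,5,10}: X {3,4,5,10}->{10}
Constraint 2 (Z < X) on D(Z)={5,7,8} D(X)={10}: no change
Constraint 3 (X + V = Z) on D(X)={10} D(V)={4,5,7,8,10} D(Z)={5,7,8}: X {10}->{}; V {4,5,7,8,10}->{}; Z {5,7,8}->{}
So after constraint 3: D(X) = {}

Answer: {}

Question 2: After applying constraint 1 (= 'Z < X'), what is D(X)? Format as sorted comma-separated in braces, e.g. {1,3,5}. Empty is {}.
Constraint 1 (Z < X) on D(Z)={5,7,8} D(X)={3,4,5,10}: X {3,4,5,10}->{10}
So after constraint 1: D(X) = {10}

Answer: {10}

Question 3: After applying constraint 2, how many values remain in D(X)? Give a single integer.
Constraint 1 (Z < X) on D(Z)={5,7,8} D(X)={3,4,5,10}: X {3,4,5,10}->{10}
Constraint 2 (Z < X) on D(Z)={5,7,8} D(X)={10}: no change
So after constraint 2: D(X)={10}, size = 1

Answer: 1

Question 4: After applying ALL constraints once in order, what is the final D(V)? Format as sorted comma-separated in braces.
Constraint 1 (Z < X) on D(Z)={5,7,8} D(X)={3,4,5,10}: X {3,4,5,10}->{10}
Constraint 2 (Z < X) on D(Z)={5,7,8} D(X)={10}: no change
Constraint 3 (X + V = Z) on D(X)={10} D(V)={4,5,7,8,10} D(Z)={5,7,8}: X {10}->{}; V {4,5,7,8,10}->{}; Z {5,7,8}->{}
So after all 3 constraints: D(V) = {}

Answer: {}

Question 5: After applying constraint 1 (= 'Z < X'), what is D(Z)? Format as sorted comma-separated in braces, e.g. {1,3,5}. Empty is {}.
Answer: {5,7,8}

Derivation:
Constraint 1 (Z < X) on D(Z)={5,7,8} D(X)={3,4,5,10}: X {3,4,5,10}->{10}
So after constraint 1: D(Z) = {5,7,8}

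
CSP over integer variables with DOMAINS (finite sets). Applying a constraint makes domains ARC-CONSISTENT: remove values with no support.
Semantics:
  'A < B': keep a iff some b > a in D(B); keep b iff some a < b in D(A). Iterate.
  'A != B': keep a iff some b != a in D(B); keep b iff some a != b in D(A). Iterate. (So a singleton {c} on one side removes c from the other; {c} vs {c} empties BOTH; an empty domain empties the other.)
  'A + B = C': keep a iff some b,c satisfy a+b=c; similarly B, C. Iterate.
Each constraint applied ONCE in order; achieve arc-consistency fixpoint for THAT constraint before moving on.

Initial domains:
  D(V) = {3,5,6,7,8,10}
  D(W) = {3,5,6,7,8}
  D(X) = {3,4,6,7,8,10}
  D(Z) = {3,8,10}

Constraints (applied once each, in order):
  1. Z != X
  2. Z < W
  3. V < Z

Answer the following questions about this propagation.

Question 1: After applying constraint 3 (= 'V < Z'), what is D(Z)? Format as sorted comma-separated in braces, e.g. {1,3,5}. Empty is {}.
Constraint 1 (Z != X) on D(Z)={3,8,10} D(X)={3,4,6,7,8,10}: no change
Constraint 2 (Z < W) on D(Z)={3,8,10} D(W)={3,5,6,7,8}: Z {3,8,10}->{3}; W {3,5,6,7,8}->{5,6,7,8}
Constraint 3 (V < Z) on D(V)={3,5,6,7,8,10} D(Z)={3}: V {3,5,6,7,8,10}->{}; Z {3}->{}
So after constraint 3: D(Z) = {}

Answer: {}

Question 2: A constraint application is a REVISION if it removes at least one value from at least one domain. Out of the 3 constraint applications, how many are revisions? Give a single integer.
Constraint 1 (Z != X) on D(Z)={3,8,10} D(X)={3,4,6,7,8,10}: no change => not a revision
Constraint 2 (Z < W) on D(Z)={3,8,10} D(W)={3,5,6,7,8}: Z {3,8,10}->{3}; W {3,5,6,7,8}->{5,6,7,8} => REVISION
Constraint 3 (V < Z) on D(V)={3,5,6,7,8,10} D(Z)={3}: V {3,5,6,7,8,10}->{}; Z {3}->{} => REVISION
Total revisions = 2

Answer: 2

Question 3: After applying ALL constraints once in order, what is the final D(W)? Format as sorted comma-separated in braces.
Answer: {5,6,7,8}

Derivation:
Constraint 1 (Z != X) on D(Z)={3,8,10} D(X)={3,4,6,7,8,10}: no change
Constraint 2 (Z < W) on D(Z)={3,8,10} D(W)={3,5,6,7,8}: Z {3,8,10}->{3}; W {3,5,6,7,8}->{5,6,7,8}
Constraint 3 (V < Z) on D(V)={3,5,6,7,8,10} D(Z)={3}: V {3,5,6,7,8,10}->{}; Z {3}->{}
So after all 3 constraints: D(W) = {5,6,7,8}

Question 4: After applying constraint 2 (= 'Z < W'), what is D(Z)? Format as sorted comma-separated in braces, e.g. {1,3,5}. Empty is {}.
Constraint 1 (Z != X) on D(Z)={3,8,10} D(X)={3,4,6,7,8,10}: no change
Constraint 2 (Z < W) on D(Z)={3,8,10} D(W)={3,5,6,7,8}: Z {3,8,10}->{3}; W {3,5,6,7,8}->{5,6,7,8}
So after constraint 2: D(Z) = {3}

Answer: {3}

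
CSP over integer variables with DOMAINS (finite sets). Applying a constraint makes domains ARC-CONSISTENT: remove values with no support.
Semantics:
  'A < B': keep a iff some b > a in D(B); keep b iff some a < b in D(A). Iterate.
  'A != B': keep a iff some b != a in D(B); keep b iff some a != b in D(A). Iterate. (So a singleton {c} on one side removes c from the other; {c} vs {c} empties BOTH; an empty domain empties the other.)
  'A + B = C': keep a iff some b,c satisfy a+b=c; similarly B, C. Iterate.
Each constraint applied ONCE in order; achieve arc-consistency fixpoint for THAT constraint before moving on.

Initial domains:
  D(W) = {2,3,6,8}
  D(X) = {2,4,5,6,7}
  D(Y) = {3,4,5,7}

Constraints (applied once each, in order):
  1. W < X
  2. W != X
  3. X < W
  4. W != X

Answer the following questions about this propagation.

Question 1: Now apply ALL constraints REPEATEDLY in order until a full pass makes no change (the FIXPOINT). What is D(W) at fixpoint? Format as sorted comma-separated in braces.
Answer: {}

Derivation:
pass 0 (initial): D(W)={2,3,6,8}
pass 1: W {2,3,6,8}->{6}; X {2,4,5,6,7}->{4,5}
pass 2: W {6}->{}; X {4,5}->{}
pass 3: no change
Fixpoint after 3 passes: D(W) = {}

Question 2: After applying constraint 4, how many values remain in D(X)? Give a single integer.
Constraint 1 (W < X) on D(W)={2,3,6,8} D(X)={2,4,5,6,7}: W {2,3,6,8}->{2,3,6}; X {2,4,5,6,7}->{4,5,6,7}
Constraint 2 (W != X) on D(W)={2,3,6} D(X)={4,5,6,7}: no change
Constraint 3 (X < W) on D(X)={4,5,6,7} D(W)={2,3,6}: X {4,5,6,7}->{4,5}; W {2,3,6}->{6}
Constraint 4 (W != X) on D(W)={6} D(X)={4,5}: no change
So after constraint 4: D(X)={4,5}, size = 2

Answer: 2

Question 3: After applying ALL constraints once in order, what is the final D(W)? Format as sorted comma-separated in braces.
Constraint 1 (W < X) on D(W)={2,3,6,8} D(X)={2,4,5,6,7}: W {2,3,6,8}->{2,3,6}; X {2,4,5,6,7}->{4,5,6,7}
Constraint 2 (W != X) on D(W)={2,3,6} D(X)={4,5,6,7}: no change
Constraint 3 (X < W) on D(X)={4,5,6,7} D(W)={2,3,6}: X {4,5,6,7}->{4,5}; W {2,3,6}->{6}
Constraint 4 (W != X) on D(W)={6} D(X)={4,5}: no change
So after all 4 constraints: D(W) = {6}

Answer: {6}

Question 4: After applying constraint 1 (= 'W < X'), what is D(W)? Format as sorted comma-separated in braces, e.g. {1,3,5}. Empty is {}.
Answer: {2,3,6}

Derivation:
Constraint 1 (W < X) on D(W)={2,3,6,8} D(X)={2,4,5,6,7}: W {2,3,6,8}->{2,3,6}; X {2,4,5,6,7}->{4,5,6,7}
So after constraint 1: D(W) = {2,3,6}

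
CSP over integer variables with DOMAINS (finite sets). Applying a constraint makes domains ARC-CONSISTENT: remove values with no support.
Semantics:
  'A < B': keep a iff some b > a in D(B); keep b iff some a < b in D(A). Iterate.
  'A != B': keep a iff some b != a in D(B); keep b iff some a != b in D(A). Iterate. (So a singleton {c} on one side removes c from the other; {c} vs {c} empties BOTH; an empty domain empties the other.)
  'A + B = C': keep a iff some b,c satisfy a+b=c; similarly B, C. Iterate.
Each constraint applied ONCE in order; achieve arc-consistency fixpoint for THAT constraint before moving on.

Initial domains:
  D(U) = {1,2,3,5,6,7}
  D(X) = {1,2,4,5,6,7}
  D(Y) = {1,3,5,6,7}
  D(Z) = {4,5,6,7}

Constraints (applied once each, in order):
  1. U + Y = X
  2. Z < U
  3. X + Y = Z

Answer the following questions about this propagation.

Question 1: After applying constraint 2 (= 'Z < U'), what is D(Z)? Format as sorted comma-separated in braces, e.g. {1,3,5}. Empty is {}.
Constraint 1 (U + Y = X) on D(U)={1,2,3,5,6,7} D(Y)={1,3,5,6,7} D(X)={1,2,4,5,6,7}: U {1,2,3,5,6,7}->{1,2,3,5,6}; Y {1,3,5,6,7}->{1,3,5,6}; X {1,2,4,5,6,7}->{2,4,5,6,7}
Constraint 2 (Z < U) on D(Z)={4,5,6,7} D(U)={1,2,3,5,6}: Z {4,5,6,7}->{4,5}; U {1,2,3,5,6}->{5,6}
So after constraint 2: D(Z) = {4,5}

Answer: {4,5}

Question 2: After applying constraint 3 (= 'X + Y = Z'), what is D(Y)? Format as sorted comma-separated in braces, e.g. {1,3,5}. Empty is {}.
Answer: {1,3}

Derivation:
Constraint 1 (U + Y = X) on D(U)={1,2,3,5,6,7} D(Y)={1,3,5,6,7} D(X)={1,2,4,5,6,7}: U {1,2,3,5,6,7}->{1,2,3,5,6}; Y {1,3,5,6,7}->{1,3,5,6}; X {1,2,4,5,6,7}->{2,4,5,6,7}
Constraint 2 (Z < U) on D(Z)={4,5,6,7} D(U)={1,2,3,5,6}: Z {4,5,6,7}->{4,5}; U {1,2,3,5,6}->{5,6}
Constraint 3 (X + Y = Z) on D(X)={2,4,5,6,7} D(Y)={1,3,5,6} D(Z)={4,5}: X {2,4,5,6,7}->{2,4}; Y {1,3,5,6}->{1,3}; Z {4,5}->{5}
So after constraint 3: D(Y) = {1,3}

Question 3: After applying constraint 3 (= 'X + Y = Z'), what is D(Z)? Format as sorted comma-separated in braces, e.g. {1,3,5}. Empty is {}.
Answer: {5}

Derivation:
Constraint 1 (U + Y = X) on D(U)={1,2,3,5,6,7} D(Y)={1,3,5,6,7} D(X)={1,2,4,5,6,7}: U {1,2,3,5,6,7}->{1,2,3,5,6}; Y {1,3,5,6,7}->{1,3,5,6}; X {1,2,4,5,6,7}->{2,4,5,6,7}
Constraint 2 (Z < U) on D(Z)={4,5,6,7} D(U)={1,2,3,5,6}: Z {4,5,6,7}->{4,5}; U {1,2,3,5,6}->{5,6}
Constraint 3 (X + Y = Z) on D(X)={2,4,5,6,7} D(Y)={1,3,5,6} D(Z)={4,5}: X {2,4,5,6,7}->{2,4}; Y {1,3,5,6}->{1,3}; Z {4,5}->{5}
So after constraint 3: D(Z) = {5}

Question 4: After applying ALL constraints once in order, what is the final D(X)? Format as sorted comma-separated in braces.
Constraint 1 (U + Y = X) on D(U)={1,2,3,5,6,7} D(Y)={1,3,5,6,7} D(X)={1,2,4,5,6,7}: U {1,2,3,5,6,7}->{1,2,3,5,6}; Y {1,3,5,6,7}->{1,3,5,6}; X {1,2,4,5,6,7}->{2,4,5,6,7}
Constraint 2 (Z < U) on D(Z)={4,5,6,7} D(U)={1,2,3,5,6}: Z {4,5,6,7}->{4,5}; U {1,2,3,5,6}->{5,6}
Constraint 3 (X + Y = Z) on D(X)={2,4,5,6,7} D(Y)={1,3,5,6} D(Z)={4,5}: X {2,4,5,6,7}->{2,4}; Y {1,3,5,6}->{1,3}; Z {4,5}->{5}
So after all 3 constraints: D(X) = {2,4}

Answer: {2,4}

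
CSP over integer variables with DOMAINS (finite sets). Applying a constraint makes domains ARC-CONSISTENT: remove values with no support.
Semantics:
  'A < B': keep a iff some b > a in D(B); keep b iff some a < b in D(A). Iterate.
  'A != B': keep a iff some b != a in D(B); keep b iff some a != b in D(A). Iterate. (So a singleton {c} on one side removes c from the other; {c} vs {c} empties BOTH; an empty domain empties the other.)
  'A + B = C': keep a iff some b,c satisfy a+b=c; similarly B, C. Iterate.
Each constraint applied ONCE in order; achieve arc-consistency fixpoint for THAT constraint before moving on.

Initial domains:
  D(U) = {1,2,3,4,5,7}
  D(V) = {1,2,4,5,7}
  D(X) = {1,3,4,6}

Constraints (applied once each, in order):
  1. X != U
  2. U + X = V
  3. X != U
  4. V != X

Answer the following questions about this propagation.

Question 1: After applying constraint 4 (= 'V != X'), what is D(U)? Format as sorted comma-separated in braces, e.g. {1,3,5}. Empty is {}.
Answer: {1,2,3,4}

Derivation:
Constraint 1 (X != U) on D(X)={1,3,4,6} D(U)={1,2,3,4,5,7}: no change
Constraint 2 (U + X = V) on D(U)={1,2,3,4,5,7} D(X)={1,3,4,6} D(V)={1,2,4,5,7}: U {1,2,3,4,5,7}->{1,2,3,4}; V {1,2,4,5,7}->{2,4,5,7}
Constraint 3 (X != U) on D(X)={1,3,4,6} D(U)={1,2,3,4}: no change
Constraint 4 (V != X) on D(V)={2,4,5,7} D(X)={1,3,4,6}: no change
So after constraint 4: D(U) = {1,2,3,4}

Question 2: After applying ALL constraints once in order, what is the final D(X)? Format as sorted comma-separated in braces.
Constraint 1 (X != U) on D(X)={1,3,4,6} D(U)={1,2,3,4,5,7}: no change
Constraint 2 (U + X = V) on D(U)={1,2,3,4,5,7} D(X)={1,3,4,6} D(V)={1,2,4,5,7}: U {1,2,3,4,5,7}->{1,2,3,4}; V {1,2,4,5,7}->{2,4,5,7}
Constraint 3 (X != U) on D(X)={1,3,4,6} D(U)={1,2,3,4}: no change
Constraint 4 (V != X) on D(V)={2,4,5,7} D(X)={1,3,4,6}: no change
So after all 4 constraints: D(X) = {1,3,4,6}

Answer: {1,3,4,6}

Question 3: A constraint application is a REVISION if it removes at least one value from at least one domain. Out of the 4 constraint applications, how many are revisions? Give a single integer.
Answer: 1

Derivation:
Constraint 1 (X != U) on D(X)={1,3,4,6} D(U)={1,2,3,4,5,7}: no change => not a revision
Constraint 2 (U + X = V) on D(U)={1,2,3,4,5,7} D(X)={1,3,4,6} D(V)={1,2,4,5,7}: U {1,2,3,4,5,7}->{1,2,3,4}; V {1,2,4,5,7}->{2,4,5,7} => REVISION
Constraint 3 (X != U) on D(X)={1,3,4,6} D(U)={1,2,3,4}: no change => not a revision
Constraint 4 (V != X) on D(V)={2,4,5,7} D(X)={1,3,4,6}: no change => not a revision
Total revisions = 1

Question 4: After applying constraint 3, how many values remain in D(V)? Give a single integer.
Constraint 1 (X != U) on D(X)={1,3,4,6} D(U)={1,2,3,4,5,7}: no change
Constraint 2 (U + X = V) on D(U)={1,2,3,4,5,7} D(X)={1,3,4,6} D(V)={1,2,4,5,7}: U {1,2,3,4,5,7}->{1,2,3,4}; V {1,2,4,5,7}->{2,4,5,7}
Constraint 3 (X != U) on D(X)={1,3,4,6} D(U)={1,2,3,4}: no change
So after constraint 3: D(V)={2,4,5,7}, size = 4

Answer: 4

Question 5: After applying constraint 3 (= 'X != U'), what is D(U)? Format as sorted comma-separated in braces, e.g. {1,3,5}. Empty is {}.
Constraint 1 (X != U) on D(X)={1,3,4,6} D(U)={1,2,3,4,5,7}: no change
Constraint 2 (U + X = V) on D(U)={1,2,3,4,5,7} D(X)={1,3,4,6} D(V)={1,2,4,5,7}: U {1,2,3,4,5,7}->{1,2,3,4}; V {1,2,4,5,7}->{2,4,5,7}
Constraint 3 (X != U) on D(X)={1,3,4,6} D(U)={1,2,3,4}: no change
So after constraint 3: D(U) = {1,2,3,4}

Answer: {1,2,3,4}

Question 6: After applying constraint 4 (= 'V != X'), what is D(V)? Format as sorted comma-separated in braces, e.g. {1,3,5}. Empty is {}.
Constraint 1 (X != U) on D(X)={1,3,4,6} D(U)={1,2,3,4,5,7}: no change
Constraint 2 (U + X = V) on D(U)={1,2,3,4,5,7} D(X)={1,3,4,6} D(V)={1,2,4,5,7}: U {1,2,3,4,5,7}->{1,2,3,4}; V {1,2,4,5,7}->{2,4,5,7}
Constraint 3 (X != U) on D(X)={1,3,4,6} D(U)={1,2,3,4}: no change
Constraint 4 (V != X) on D(V)={2,4,5,7} D(X)={1,3,4,6}: no change
So after constraint 4: D(V) = {2,4,5,7}

Answer: {2,4,5,7}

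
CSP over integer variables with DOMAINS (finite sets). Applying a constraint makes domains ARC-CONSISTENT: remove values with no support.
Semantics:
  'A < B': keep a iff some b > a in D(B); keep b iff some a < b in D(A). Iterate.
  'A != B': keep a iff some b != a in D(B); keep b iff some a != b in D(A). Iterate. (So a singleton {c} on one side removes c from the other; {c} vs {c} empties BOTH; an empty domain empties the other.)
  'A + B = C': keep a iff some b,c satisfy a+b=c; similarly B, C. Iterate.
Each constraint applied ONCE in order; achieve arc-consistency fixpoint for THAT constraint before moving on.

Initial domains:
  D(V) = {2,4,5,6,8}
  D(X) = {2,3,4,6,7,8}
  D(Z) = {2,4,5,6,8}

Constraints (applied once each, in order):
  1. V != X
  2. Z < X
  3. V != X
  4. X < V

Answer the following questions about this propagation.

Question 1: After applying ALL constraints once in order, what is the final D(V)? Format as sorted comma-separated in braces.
Constraint 1 (V != X) on D(V)={2,4,5,6,8} D(X)={2,3,4,6,7,8}: no change
Constraint 2 (Z < X) on D(Z)={2,4,5,6,8} D(X)={2,3,4,6,7,8}: Z {2,4,5,6,8}->{2,4,5,6}; X {2,3,4,6,7,8}->{3,4,6,7,8}
Constraint 3 (V != X) on D(V)={2,4,5,6,8} D(X)={3,4,6,7,8}: no change
Constraint 4 (X < V) on D(X)={3,4,6,7,8} D(V)={2,4,5,6,8}: X {3,4,6,7,8}->{3,4,6,7}; V {2,4,5,6,8}->{4,5,6,8}
So after all 4 constraints: D(V) = {4,5,6,8}

Answer: {4,5,6,8}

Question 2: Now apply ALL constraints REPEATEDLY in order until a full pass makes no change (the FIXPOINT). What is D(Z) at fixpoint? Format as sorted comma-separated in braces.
Answer: {2,4,5,6}

Derivation:
pass 0 (initial): D(Z)={2,4,5,6,8}
pass 1: V {2,4,5,6,8}->{4,5,6,8}; X {2,3,4,6,7,8}->{3,4,6,7}; Z {2,4,5,6,8}->{2,4,5,6}
pass 2: no change
Fixpoint after 2 passes: D(Z) = {2,4,5,6}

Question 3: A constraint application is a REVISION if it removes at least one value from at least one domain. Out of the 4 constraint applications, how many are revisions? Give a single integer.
Answer: 2

Derivation:
Constraint 1 (V != X) on D(V)={2,4,5,6,8} D(X)={2,3,4,6,7,8}: no change => not a revision
Constraint 2 (Z < X) on D(Z)={2,4,5,6,8} D(X)={2,3,4,6,7,8}: Z {2,4,5,6,8}->{2,4,5,6}; X {2,3,4,6,7,8}->{3,4,6,7,8} => REVISION
Constraint 3 (V != X) on D(V)={2,4,5,6,8} D(X)={3,4,6,7,8}: no change => not a revision
Constraint 4 (X < V) on D(X)={3,4,6,7,8} D(V)={2,4,5,6,8}: X {3,4,6,7,8}->{3,4,6,7}; V {2,4,5,6,8}->{4,5,6,8} => REVISION
Total revisions = 2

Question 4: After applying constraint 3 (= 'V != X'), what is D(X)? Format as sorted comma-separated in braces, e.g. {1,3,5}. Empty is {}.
Constraint 1 (V != X) on D(V)={2,4,5,6,8} D(X)={2,3,4,6,7,8}: no change
Constraint 2 (Z < X) on D(Z)={2,4,5,6,8} D(X)={2,3,4,6,7,8}: Z {2,4,5,6,8}->{2,4,5,6}; X {2,3,4,6,7,8}->{3,4,6,7,8}
Constraint 3 (V != X) on D(V)={2,4,5,6,8} D(X)={3,4,6,7,8}: no change
So after constraint 3: D(X) = {3,4,6,7,8}

Answer: {3,4,6,7,8}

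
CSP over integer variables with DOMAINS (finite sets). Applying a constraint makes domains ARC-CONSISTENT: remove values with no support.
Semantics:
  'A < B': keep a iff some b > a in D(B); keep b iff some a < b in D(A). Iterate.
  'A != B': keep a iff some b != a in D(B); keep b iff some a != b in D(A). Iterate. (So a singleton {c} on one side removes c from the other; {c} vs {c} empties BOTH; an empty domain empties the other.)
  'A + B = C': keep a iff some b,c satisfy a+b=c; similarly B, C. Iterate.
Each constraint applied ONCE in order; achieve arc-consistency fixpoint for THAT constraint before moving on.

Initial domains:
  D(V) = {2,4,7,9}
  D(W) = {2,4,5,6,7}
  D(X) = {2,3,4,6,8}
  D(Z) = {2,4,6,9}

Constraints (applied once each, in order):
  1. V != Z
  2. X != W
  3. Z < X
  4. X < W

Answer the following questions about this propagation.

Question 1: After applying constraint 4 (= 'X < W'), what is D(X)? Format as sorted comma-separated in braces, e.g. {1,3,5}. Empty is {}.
Constraint 1 (V != Z) on D(V)={2,4,7,9} D(Z)={2,4,6,9}: no change
Constraint 2 (X != W) on D(X)={2,3,4,6,8} D(W)={2,4,5,6,7}: no change
Constraint 3 (Z < X) on D(Z)={2,4,6,9} D(X)={2,3,4,6,8}: Z {2,4,6,9}->{2,4,6}; X {2,3,4,6,8}->{3,4,6,8}
Constraint 4 (X < W) on D(X)={3,4,6,8} D(W)={2,4,5,6,7}: X {3,4,6,8}->{3,4,6}; W {2,4,5,6,7}->{4,5,6,7}
So after constraint 4: D(X) = {3,4,6}

Answer: {3,4,6}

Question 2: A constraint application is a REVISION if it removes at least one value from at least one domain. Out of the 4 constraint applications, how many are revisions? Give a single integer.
Constraint 1 (V != Z) on D(V)={2,4,7,9} D(Z)={2,4,6,9}: no change => not a revision
Constraint 2 (X != W) on D(X)={2,3,4,6,8} D(W)={2,4,5,6,7}: no change => not a revision
Constraint 3 (Z < X) on D(Z)={2,4,6,9} D(X)={2,3,4,6,8}: Z {2,4,6,9}->{2,4,6}; X {2,3,4,6,8}->{3,4,6,8} => REVISION
Constraint 4 (X < W) on D(X)={3,4,6,8} D(W)={2,4,5,6,7}: X {3,4,6,8}->{3,4,6}; W {2,4,5,6,7}->{4,5,6,7} => REVISION
Total revisions = 2

Answer: 2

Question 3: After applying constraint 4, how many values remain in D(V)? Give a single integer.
Answer: 4

Derivation:
Constraint 1 (V != Z) on D(V)={2,4,7,9} D(Z)={2,4,6,9}: no change
Constraint 2 (X != W) on D(X)={2,3,4,6,8} D(W)={2,4,5,6,7}: no change
Constraint 3 (Z < X) on D(Z)={2,4,6,9} D(X)={2,3,4,6,8}: Z {2,4,6,9}->{2,4,6}; X {2,3,4,6,8}->{3,4,6,8}
Constraint 4 (X < W) on D(X)={3,4,6,8} D(W)={2,4,5,6,7}: X {3,4,6,8}->{3,4,6}; W {2,4,5,6,7}->{4,5,6,7}
So after constraint 4: D(V)={2,4,7,9}, size = 4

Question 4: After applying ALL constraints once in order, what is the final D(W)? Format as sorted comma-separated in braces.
Answer: {4,5,6,7}

Derivation:
Constraint 1 (V != Z) on D(V)={2,4,7,9} D(Z)={2,4,6,9}: no change
Constraint 2 (X != W) on D(X)={2,3,4,6,8} D(W)={2,4,5,6,7}: no change
Constraint 3 (Z < X) on D(Z)={2,4,6,9} D(X)={2,3,4,6,8}: Z {2,4,6,9}->{2,4,6}; X {2,3,4,6,8}->{3,4,6,8}
Constraint 4 (X < W) on D(X)={3,4,6,8} D(W)={2,4,5,6,7}: X {3,4,6,8}->{3,4,6}; W {2,4,5,6,7}->{4,5,6,7}
So after all 4 constraints: D(W) = {4,5,6,7}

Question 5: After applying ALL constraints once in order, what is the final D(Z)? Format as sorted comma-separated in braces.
Answer: {2,4,6}

Derivation:
Constraint 1 (V != Z) on D(V)={2,4,7,9} D(Z)={2,4,6,9}: no change
Constraint 2 (X != W) on D(X)={2,3,4,6,8} D(W)={2,4,5,6,7}: no change
Constraint 3 (Z < X) on D(Z)={2,4,6,9} D(X)={2,3,4,6,8}: Z {2,4,6,9}->{2,4,6}; X {2,3,4,6,8}->{3,4,6,8}
Constraint 4 (X < W) on D(X)={3,4,6,8} D(W)={2,4,5,6,7}: X {3,4,6,8}->{3,4,6}; W {2,4,5,6,7}->{4,5,6,7}
So after all 4 constraints: D(Z) = {2,4,6}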